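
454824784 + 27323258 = 482148042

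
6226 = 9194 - 2968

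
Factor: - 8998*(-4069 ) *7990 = 292536767380 = 2^2*5^1*11^1*13^1*17^1*47^1*313^1*409^1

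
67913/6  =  67913/6 =11318.83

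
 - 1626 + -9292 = - 10918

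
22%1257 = 22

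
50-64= - 14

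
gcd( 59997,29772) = 3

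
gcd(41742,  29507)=1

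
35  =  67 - 32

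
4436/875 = 5 +61/875 = 5.07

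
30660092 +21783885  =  52443977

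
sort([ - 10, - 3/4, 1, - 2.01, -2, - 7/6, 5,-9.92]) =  [ - 10, - 9.92, - 2.01, - 2, - 7/6, - 3/4, 1, 5]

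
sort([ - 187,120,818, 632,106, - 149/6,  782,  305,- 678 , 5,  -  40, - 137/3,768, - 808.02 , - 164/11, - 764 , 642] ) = [ - 808.02, - 764 , - 678, - 187, - 137/3, - 40, - 149/6, - 164/11,  5,  106,  120,305,632,642,768,782, 818]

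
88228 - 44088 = 44140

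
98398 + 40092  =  138490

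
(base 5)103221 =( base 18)AHF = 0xde9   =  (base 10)3561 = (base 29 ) 46N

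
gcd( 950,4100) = 50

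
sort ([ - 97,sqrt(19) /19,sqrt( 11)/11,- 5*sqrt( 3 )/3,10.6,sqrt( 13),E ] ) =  [ - 97 , - 5*sqrt(3)/3,sqrt( 19) /19,sqrt(11)/11, E,sqrt( 13 ),10.6] 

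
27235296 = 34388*792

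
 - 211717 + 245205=33488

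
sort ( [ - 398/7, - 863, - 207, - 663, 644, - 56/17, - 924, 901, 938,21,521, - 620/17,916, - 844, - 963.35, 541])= [ - 963.35, - 924, - 863, - 844, - 663, - 207, - 398/7, - 620/17,-56/17,21, 521, 541,644,  901,916, 938] 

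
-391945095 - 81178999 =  - 473124094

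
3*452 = 1356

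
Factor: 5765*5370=30958050 = 2^1*3^1*5^2*179^1*1153^1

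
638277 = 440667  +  197610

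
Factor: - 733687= - 733687^1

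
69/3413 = 69/3413 = 0.02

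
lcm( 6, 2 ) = 6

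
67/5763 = 67/5763=0.01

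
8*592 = 4736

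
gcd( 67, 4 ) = 1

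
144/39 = 3 + 9/13 = 3.69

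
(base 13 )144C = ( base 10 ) 2937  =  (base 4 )231321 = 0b101101111001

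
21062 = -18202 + 39264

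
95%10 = 5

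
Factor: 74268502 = 2^1*7^1*11^1*482263^1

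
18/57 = 6/19= 0.32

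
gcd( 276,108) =12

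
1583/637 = 1583/637 = 2.49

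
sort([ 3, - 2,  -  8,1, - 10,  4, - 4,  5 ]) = [ - 10, - 8, - 4, -2, 1, 3, 4,5]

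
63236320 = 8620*7336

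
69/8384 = 69/8384= 0.01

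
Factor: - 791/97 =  - 7^1 * 97^ ( - 1 )*113^1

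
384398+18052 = 402450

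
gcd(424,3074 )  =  106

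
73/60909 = 73/60909 = 0.00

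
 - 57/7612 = - 1 + 7555/7612 = -0.01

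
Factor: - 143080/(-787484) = 35770/196871 =2^1 * 5^1* 7^2*73^1 * 196871^ (-1)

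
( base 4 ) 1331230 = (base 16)1F6C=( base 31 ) 8bf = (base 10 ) 8044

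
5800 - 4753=1047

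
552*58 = 32016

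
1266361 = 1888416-622055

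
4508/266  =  322/19 = 16.95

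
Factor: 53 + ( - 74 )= - 3^1 *7^1= - 21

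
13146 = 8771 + 4375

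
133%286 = 133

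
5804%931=218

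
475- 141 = 334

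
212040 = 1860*114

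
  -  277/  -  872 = 277/872  =  0.32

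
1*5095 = 5095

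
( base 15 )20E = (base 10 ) 464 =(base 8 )720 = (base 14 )252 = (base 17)1a5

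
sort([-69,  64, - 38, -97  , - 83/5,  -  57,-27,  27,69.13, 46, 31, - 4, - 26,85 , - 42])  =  [ - 97,-69,-57,  -  42 ,-38 , - 27, - 26,-83/5, - 4,27,  31, 46, 64,69.13,85]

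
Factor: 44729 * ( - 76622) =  - 3427225438  =  -2^1 * 7^1 * 13^1 * 421^1*44729^1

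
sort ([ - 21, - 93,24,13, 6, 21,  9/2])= [ - 93, - 21, 9/2, 6,  13 , 21 , 24]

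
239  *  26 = 6214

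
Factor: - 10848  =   - 2^5*3^1*113^1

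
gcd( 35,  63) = 7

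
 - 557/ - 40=557/40=   13.93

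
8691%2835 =186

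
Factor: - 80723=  - 89^1*907^1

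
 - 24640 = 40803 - 65443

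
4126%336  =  94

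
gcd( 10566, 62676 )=18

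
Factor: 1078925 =5^2*103^1*419^1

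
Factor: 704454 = 2^1*3^1*137^1*857^1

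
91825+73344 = 165169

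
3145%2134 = 1011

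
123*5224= 642552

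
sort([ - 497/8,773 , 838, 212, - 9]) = [ - 497/8,-9,212,  773 , 838 ] 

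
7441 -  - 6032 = 13473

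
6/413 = 6/413 = 0.01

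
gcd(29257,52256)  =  1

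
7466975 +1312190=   8779165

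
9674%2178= 962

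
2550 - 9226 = -6676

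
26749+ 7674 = 34423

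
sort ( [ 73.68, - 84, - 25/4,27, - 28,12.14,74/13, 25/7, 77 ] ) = [ - 84,-28, - 25/4,25/7,74/13,12.14, 27,  73.68, 77 ] 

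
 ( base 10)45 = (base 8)55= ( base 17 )2B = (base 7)63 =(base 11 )41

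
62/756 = 31/378=0.08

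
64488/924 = 69 + 61/77 = 69.79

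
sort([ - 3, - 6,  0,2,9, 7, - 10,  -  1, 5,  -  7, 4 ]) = [-10, - 7, - 6, - 3 ,  -  1, 0, 2 , 4,5,7, 9 ]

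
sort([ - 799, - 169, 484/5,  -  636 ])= [ - 799,- 636 , - 169 , 484/5] 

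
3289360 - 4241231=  - 951871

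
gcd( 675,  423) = 9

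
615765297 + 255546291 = 871311588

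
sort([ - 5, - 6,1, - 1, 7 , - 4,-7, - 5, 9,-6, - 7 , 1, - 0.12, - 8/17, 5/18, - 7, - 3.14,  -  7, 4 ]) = [ - 7, - 7, - 7,  -  7 ,- 6, - 6,  -  5,- 5, - 4, - 3.14, - 1, - 8/17, - 0.12,5/18,1 , 1,4, 7, 9]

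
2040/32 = 63  +  3/4 = 63.75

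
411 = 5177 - 4766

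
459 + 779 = 1238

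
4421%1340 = 401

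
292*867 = 253164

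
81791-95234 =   -  13443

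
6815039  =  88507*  77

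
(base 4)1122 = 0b1011010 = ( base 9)110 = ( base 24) 3I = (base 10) 90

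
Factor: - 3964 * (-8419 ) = 33372916 =2^2*991^1*8419^1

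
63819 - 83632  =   - 19813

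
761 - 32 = 729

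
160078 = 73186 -  -  86892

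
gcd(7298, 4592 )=82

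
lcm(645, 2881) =43215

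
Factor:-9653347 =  - 11^1*877577^1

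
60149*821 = 49382329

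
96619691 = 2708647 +93911044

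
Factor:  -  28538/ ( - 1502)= 19 = 19^1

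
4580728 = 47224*97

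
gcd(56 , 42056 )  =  56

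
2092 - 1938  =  154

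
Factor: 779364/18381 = 2^2*3^1*11^(-1 )*557^(-1)*21649^1 = 259788/6127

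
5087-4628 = 459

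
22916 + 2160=25076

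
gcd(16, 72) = 8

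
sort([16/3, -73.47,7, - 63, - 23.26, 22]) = [ - 73.47, - 63, - 23.26,16/3, 7,  22]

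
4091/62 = 65 + 61/62 = 65.98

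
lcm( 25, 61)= 1525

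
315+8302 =8617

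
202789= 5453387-5250598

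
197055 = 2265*87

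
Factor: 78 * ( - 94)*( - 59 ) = 432588 = 2^2*3^1*13^1*47^1*59^1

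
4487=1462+3025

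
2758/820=1379/410 = 3.36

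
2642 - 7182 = - 4540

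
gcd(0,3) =3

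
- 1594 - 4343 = -5937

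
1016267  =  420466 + 595801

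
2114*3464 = 7322896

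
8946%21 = 0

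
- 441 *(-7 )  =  3087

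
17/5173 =17/5173 = 0.00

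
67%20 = 7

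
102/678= 17/113=0.15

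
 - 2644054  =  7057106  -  9701160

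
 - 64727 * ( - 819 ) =53011413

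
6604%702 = 286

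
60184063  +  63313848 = 123497911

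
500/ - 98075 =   -  20/3923 = - 0.01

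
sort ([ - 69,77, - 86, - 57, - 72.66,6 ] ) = [ - 86, - 72.66,-69, - 57,6,77]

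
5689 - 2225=3464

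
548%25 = 23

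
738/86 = 8 + 25/43=8.58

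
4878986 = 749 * 6514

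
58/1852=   29/926 = 0.03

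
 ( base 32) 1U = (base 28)26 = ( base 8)76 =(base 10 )62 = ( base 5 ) 222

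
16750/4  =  4187+1/2 =4187.50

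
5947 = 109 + 5838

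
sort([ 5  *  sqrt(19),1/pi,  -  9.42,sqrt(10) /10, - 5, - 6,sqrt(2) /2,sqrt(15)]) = [ - 9.42, - 6, - 5,sqrt(10 ) /10,1/pi,  sqrt (2)/2 , sqrt(15),  5*sqrt( 19 )]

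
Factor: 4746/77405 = 42/685 = 2^1 * 3^1*5^ ( - 1)*7^1*137^(  -  1 ) 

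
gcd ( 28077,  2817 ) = 3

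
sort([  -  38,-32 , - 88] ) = [ - 88,-38, - 32]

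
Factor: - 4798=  - 2^1  *  2399^1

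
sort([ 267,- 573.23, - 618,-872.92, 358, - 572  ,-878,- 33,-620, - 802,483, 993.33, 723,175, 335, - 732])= [-878, - 872.92, - 802, - 732, - 620,-618,-573.23, - 572, - 33,175,267, 335, 358, 483 , 723, 993.33] 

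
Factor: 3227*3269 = 7^2 * 461^1*467^1 =10549063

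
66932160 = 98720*678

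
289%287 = 2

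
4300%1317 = 349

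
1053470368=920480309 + 132990059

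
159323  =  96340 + 62983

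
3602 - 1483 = 2119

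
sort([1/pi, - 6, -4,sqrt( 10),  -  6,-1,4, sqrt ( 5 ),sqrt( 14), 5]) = [- 6,  -  6,-4,  -  1, 1/pi,sqrt( 5), sqrt ( 10 ),  sqrt( 14), 4,5 ] 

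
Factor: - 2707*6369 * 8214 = - 2^1 * 3^2*11^1*37^2*193^1*2707^1  =  - 141616612962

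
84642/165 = 512+54/55 = 512.98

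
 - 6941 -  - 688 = -6253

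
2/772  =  1/386 = 0.00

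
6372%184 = 116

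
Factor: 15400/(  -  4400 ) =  - 2^(-1 ) * 7^1=- 7/2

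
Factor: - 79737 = - 3^1 * 7^1 *3797^1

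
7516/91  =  82 + 54/91  =  82.59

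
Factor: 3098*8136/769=25205328/769 = 2^4 * 3^2*113^1*769^ (  -  1)*1549^1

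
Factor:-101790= -2^1 * 3^3*5^1*13^1*29^1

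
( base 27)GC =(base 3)121110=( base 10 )444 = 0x1BC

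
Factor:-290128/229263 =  - 2^4*3^( - 1)*18133^1*76421^( - 1)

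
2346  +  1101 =3447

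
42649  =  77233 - 34584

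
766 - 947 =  - 181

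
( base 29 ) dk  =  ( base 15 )1b7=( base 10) 397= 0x18d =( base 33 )C1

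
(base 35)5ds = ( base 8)14720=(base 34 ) 5OC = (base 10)6608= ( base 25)ae8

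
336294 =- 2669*(  -  126)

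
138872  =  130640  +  8232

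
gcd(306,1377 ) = 153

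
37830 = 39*970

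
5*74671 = 373355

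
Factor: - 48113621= - 17^1*397^1*7129^1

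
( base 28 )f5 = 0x1a9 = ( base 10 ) 425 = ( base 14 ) 225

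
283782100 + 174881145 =458663245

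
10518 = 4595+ 5923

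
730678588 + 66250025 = 796928613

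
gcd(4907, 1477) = 7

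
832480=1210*688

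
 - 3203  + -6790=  - 9993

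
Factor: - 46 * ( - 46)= 2116 = 2^2*23^2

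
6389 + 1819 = 8208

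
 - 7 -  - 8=1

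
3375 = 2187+1188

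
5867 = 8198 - 2331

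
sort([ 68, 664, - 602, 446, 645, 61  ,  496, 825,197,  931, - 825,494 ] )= [ - 825, - 602, 61, 68,197,446, 494,496, 645, 664  ,  825 , 931 ] 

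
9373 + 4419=13792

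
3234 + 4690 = 7924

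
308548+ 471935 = 780483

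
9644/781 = 12+272/781 = 12.35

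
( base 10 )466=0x1d2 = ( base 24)JA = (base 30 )fg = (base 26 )HO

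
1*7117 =7117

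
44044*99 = 4360356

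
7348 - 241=7107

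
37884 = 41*924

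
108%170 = 108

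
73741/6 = 73741/6 = 12290.17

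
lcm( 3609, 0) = 0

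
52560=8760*6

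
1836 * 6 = 11016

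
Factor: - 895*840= - 751800=-2^3 * 3^1*5^2*7^1* 179^1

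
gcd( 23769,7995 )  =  3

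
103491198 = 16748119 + 86743079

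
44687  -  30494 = 14193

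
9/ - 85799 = - 9/85799=- 0.00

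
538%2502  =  538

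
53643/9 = 5960+ 1/3 = 5960.33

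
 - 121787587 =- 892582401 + 770794814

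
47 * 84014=3948658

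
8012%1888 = 460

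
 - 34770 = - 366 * 95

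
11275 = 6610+4665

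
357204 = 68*5253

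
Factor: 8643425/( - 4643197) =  - 5^2*7^1*13^(- 1)*49391^1*357169^ ( - 1)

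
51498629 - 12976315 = 38522314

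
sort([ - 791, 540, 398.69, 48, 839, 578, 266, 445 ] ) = [ - 791,48, 266, 398.69,445, 540,578,839]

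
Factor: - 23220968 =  - 2^3*1277^1*2273^1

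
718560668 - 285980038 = 432580630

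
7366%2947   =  1472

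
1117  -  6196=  - 5079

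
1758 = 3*586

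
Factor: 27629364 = 2^2*3^1*7^1*328921^1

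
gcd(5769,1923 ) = 1923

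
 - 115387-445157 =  - 560544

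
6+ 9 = 15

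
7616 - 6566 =1050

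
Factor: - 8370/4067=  - 2^1 * 3^3*5^1 *7^( - 2) * 31^1*83^( - 1)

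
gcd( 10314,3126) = 6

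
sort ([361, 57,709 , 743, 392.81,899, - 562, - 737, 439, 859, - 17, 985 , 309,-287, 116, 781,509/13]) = [ -737, - 562, - 287, -17, 509/13,57,116, 309,361  ,  392.81,  439, 709,743,781,859, 899 , 985 ] 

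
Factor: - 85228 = - 2^2*11^1*13^1*149^1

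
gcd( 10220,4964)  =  292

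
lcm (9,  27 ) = 27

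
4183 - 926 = 3257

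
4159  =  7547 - 3388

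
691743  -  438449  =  253294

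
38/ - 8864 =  - 19/4432 = -0.00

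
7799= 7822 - 23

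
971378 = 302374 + 669004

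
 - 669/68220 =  - 223/22740 = - 0.01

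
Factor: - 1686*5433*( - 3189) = 29211361182 = 2^1*3^3*281^1* 1063^1*1811^1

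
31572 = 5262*6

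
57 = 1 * 57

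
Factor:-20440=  - 2^3*5^1*7^1*73^1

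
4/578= 2/289  =  0.01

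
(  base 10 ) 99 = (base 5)344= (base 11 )90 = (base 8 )143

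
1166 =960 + 206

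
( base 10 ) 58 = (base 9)64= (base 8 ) 72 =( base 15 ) 3d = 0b111010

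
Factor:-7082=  - 2^1*3541^1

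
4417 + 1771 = 6188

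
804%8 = 4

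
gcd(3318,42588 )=42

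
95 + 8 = 103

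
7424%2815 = 1794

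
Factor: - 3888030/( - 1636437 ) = 2^1*5^1 * 11^(-1)*17^ ( - 1 )*29^1*41^1 * 109^1*2917^(-1) = 1296010/545479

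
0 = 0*31913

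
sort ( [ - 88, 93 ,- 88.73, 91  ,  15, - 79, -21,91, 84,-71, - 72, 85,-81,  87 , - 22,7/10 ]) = [ - 88.73, - 88, - 81, - 79, - 72,-71,  -  22,-21,7/10, 15,84,85, 87, 91, 91,93]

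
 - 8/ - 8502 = 4/4251 = 0.00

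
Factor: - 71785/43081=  - 5^1*7^2 * 67^ ( - 1) *293^1 * 643^ ( - 1 )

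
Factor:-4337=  - 4337^1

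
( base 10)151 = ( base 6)411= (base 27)5G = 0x97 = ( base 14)AB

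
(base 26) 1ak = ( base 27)18B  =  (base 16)3BC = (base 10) 956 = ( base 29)13s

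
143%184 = 143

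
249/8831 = 249/8831= 0.03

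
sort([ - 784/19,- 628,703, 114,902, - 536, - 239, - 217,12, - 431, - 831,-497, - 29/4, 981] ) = [ - 831, - 628,  -  536 , - 497, - 431, - 239, - 217, - 784/19, - 29/4,12,114,  703,902, 981] 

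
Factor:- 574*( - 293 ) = 168182 =2^1*7^1*41^1*293^1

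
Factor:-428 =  - 2^2*107^1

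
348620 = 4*87155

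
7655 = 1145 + 6510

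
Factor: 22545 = 3^3 * 5^1*167^1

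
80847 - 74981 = 5866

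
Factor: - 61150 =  - 2^1 *5^2*1223^1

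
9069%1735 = 394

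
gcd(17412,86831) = 1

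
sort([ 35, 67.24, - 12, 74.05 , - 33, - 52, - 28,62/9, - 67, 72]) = [ - 67, - 52, - 33, - 28,-12, 62/9,35 , 67.24,72, 74.05]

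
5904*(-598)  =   - 3530592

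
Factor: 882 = 2^1*3^2 * 7^2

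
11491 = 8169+3322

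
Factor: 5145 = 3^1 * 5^1*7^3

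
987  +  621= 1608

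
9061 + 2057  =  11118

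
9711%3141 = 288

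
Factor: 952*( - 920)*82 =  - 2^7*5^1*7^1*17^1*23^1*41^1 = - 71818880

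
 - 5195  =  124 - 5319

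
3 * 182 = 546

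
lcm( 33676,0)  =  0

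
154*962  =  148148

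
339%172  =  167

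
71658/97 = 738 + 72/97=738.74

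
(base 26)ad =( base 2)100010001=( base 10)273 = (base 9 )333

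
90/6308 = 45/3154  =  0.01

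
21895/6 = 21895/6 = 3649.17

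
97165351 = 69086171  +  28079180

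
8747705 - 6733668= 2014037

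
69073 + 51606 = 120679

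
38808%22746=16062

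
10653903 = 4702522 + 5951381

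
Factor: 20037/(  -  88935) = -6679/29645 = - 5^(-1)*7^( - 2) * 11^( - 2)*6679^1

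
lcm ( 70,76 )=2660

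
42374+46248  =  88622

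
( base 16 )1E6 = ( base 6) 2130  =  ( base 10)486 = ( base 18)190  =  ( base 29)gm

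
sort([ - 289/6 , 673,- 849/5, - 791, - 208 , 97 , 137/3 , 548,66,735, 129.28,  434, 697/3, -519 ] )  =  [ - 791,- 519 , - 208, - 849/5,-289/6,137/3 , 66,  97,129.28, 697/3, 434, 548,  673,735] 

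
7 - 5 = 2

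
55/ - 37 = -55/37= - 1.49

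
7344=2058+5286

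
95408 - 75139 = 20269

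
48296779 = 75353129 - 27056350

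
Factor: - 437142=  - 2^1*3^1*41^1*1777^1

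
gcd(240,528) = 48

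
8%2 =0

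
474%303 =171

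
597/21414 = 199/7138= 0.03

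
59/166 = 59/166 = 0.36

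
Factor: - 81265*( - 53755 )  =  4368400075  =  5^2*13^1 * 827^1*16253^1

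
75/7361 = 75/7361 = 0.01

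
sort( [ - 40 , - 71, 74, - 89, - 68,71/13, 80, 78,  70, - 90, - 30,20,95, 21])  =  [ - 90, - 89, - 71,  -  68, - 40, - 30,71/13, 20 , 21,70,  74, 78,80,95 ] 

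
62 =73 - 11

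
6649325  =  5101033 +1548292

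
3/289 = 3/289 = 0.01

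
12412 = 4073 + 8339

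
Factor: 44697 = 3^1*47^1*317^1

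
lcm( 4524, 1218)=31668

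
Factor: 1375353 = 3^3*7^1*19^1 * 383^1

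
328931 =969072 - 640141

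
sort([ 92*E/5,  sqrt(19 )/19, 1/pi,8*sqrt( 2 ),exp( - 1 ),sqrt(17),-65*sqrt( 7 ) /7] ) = [- 65*sqrt(7) /7,sqrt( 19 ) /19,1/pi,exp( - 1), sqrt( 17 ), 8*sqrt(2), 92*E/5]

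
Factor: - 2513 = -7^1*359^1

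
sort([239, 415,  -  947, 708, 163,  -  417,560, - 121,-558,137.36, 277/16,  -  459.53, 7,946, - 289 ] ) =[-947,- 558,- 459.53,-417 , - 289, - 121, 7, 277/16,137.36, 163, 239, 415, 560, 708,946 ] 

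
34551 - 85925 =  - 51374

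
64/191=64/191 = 0.34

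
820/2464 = 205/616 = 0.33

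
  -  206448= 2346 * ( - 88)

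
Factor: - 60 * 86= - 5160 = - 2^3*3^1 *5^1*43^1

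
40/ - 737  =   - 1 + 697/737 = - 0.05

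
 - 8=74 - 82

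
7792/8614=3896/4307 = 0.90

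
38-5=33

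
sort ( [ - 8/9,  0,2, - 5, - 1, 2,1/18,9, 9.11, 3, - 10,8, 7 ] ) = [ - 10, - 5, - 1, - 8/9,  0,1/18,2, 2,3,7,8, 9,9.11 ] 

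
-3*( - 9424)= 28272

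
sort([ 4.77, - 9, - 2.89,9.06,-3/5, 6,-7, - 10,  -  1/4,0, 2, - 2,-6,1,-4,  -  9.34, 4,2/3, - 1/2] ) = [-10  ,  -  9.34,-9 ,-7,-6,-4, - 2.89, - 2,-3/5 ,-1/2 , - 1/4,0,2/3,1, 2, 4,4.77,6, 9.06] 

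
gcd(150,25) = 25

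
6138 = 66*93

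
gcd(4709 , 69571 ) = 1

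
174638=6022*29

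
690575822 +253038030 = 943613852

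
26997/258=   104 + 55/86 = 104.64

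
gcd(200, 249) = 1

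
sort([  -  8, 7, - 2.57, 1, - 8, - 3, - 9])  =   [ - 9, - 8,-8, - 3, - 2.57,1, 7]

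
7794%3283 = 1228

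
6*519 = 3114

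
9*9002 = 81018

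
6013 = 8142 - 2129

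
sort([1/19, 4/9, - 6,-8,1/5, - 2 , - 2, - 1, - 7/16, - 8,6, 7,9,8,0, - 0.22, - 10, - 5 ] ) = [-10,  -  8, - 8,- 6,  -  5,  -  2,-2 ,-1,  -  7/16, - 0.22, 0,1/19, 1/5, 4/9,  6,7,8,9]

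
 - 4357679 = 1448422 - 5806101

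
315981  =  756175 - 440194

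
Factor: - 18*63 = -1134 = - 2^1*3^4*7^1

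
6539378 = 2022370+4517008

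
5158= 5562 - 404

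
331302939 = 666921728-335618789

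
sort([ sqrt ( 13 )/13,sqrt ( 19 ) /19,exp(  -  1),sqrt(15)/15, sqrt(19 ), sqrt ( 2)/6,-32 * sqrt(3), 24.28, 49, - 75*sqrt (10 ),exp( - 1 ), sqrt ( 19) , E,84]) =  [ - 75* sqrt( 10), - 32*sqrt( 3 ) , sqrt(19) /19,sqrt( 2 ) /6, sqrt(15 ) /15,sqrt(13)/13,exp( - 1),  exp( - 1),E, sqrt ( 19), sqrt( 19 ),24.28,49,84]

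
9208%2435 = 1903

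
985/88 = 11 + 17/88 = 11.19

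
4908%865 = 583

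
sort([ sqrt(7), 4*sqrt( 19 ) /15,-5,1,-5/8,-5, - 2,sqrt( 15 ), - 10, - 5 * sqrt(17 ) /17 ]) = [-10, - 5, -5, - 2,-5*sqrt( 17)/17, - 5/8,1, 4 * sqrt( 19 )/15,sqrt( 7),sqrt (15)]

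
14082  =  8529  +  5553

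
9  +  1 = 10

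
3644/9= 404 + 8/9 = 404.89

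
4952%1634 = 50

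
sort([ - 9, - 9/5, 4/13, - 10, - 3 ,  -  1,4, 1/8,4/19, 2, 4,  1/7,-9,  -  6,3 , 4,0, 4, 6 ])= [  -  10, - 9,-9,-6, - 3,  -  9/5, - 1,  0, 1/8,1/7, 4/19,4/13, 2,  3, 4, 4 , 4, 4, 6 ] 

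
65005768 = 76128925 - 11123157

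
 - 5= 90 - 95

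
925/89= 10  +  35/89 =10.39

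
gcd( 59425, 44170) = 5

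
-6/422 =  - 1 + 208/211 = - 0.01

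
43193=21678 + 21515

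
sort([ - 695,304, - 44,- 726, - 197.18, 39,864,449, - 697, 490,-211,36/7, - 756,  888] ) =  [ - 756,-726 ,- 697, - 695, -211, - 197.18, - 44,36/7,39,304,449,490,864,888 ] 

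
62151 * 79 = 4909929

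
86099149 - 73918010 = 12181139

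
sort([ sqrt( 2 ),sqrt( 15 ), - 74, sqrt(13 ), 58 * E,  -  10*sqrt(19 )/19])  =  [ - 74,- 10*sqrt( 19)/19,sqrt ( 2 ),sqrt( 13),sqrt( 15 ) , 58*E ]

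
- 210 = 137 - 347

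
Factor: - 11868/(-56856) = 2^( - 1)*43^1*103^(-1) = 43/206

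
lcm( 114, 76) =228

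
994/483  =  2 + 4/69 =2.06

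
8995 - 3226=5769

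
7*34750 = 243250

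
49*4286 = 210014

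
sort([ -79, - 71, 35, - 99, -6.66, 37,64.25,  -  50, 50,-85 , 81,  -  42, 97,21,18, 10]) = [-99, - 85, - 79,-71, - 50, - 42,-6.66, 10,18 , 21, 35,  37 , 50 , 64.25, 81, 97]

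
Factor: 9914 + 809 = 10723 = 10723^1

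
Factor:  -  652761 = -3^2*29^1 *41^1*61^1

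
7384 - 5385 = 1999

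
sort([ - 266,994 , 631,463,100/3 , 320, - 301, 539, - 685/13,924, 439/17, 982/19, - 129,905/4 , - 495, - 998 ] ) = [ - 998, - 495, - 301, - 266, - 129 ,-685/13,439/17,100/3, 982/19,905/4,320 , 463, 539,631,924, 994]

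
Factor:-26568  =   - 2^3*3^4*41^1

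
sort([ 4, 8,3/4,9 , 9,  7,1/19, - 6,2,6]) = [-6 , 1/19, 3/4,2,4 , 6,7,8, 9,9 ] 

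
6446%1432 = 718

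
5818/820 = 2909/410=7.10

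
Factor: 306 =2^1 * 3^2*17^1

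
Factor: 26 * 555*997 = 2^1*3^1*5^1 * 13^1*37^1*997^1 = 14386710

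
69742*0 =0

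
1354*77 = 104258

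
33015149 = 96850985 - 63835836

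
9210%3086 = 3038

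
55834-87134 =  - 31300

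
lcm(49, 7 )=49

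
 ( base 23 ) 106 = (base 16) 217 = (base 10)535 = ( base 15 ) 25a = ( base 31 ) H8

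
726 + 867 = 1593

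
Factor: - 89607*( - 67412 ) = 2^2*3^1*7^1* 17^1*19^1*251^1*887^1 = 6040587084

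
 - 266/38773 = - 38/5539 =- 0.01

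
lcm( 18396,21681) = 607068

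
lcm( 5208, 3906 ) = 15624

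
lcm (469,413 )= 27671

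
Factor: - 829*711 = - 3^2*79^1*829^1 = - 589419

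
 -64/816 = - 1+ 47/51 = - 0.08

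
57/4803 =19/1601 = 0.01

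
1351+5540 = 6891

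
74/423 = 74/423 = 0.17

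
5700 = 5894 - 194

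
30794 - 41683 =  - 10889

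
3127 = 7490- 4363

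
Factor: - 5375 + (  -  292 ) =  - 5667 =-3^1*1889^1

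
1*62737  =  62737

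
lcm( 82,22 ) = 902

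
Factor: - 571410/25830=-41^( - 1 )*907^1 = - 907/41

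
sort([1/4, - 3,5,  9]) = [ - 3, 1/4, 5,9]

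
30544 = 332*92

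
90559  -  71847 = 18712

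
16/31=16/31 = 0.52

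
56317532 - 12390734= 43926798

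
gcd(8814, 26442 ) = 8814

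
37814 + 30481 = 68295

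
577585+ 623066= 1200651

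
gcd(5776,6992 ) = 304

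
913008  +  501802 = 1414810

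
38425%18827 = 771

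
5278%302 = 144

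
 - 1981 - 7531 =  - 9512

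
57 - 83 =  - 26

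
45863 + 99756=145619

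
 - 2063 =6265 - 8328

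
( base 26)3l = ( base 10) 99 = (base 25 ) 3O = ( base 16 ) 63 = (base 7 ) 201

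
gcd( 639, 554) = 1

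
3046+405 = 3451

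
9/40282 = 9/40282 = 0.00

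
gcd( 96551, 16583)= 7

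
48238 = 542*89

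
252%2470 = 252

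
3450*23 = 79350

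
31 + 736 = 767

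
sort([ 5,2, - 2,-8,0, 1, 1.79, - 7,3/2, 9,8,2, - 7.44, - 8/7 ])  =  [ - 8, - 7.44, - 7, - 2, - 8/7,0, 1,3/2, 1.79  ,  2,2,5,8 , 9 ]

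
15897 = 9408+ 6489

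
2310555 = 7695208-5384653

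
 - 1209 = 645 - 1854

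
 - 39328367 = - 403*97589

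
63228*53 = 3351084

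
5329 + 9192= 14521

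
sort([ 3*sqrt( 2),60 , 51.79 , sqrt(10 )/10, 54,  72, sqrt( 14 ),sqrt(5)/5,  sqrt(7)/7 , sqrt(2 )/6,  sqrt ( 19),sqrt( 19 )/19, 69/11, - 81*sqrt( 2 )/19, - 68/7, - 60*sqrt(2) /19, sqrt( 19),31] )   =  [ - 68/7 ,-81*sqrt (2) /19, - 60 *sqrt(2 )/19,  sqrt( 19) /19, sqrt(2 )/6,sqrt( 10 )/10, sqrt( 7 )/7,sqrt(5) /5,sqrt( 14 ), 3*sqrt( 2 ), sqrt( 19 ), sqrt(19), 69/11, 31,51.79,54,60, 72] 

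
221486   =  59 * 3754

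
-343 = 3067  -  3410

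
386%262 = 124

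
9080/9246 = 4540/4623 =0.98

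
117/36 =3 + 1/4 = 3.25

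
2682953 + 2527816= 5210769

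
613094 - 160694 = 452400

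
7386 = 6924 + 462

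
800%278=244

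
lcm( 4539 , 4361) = 222411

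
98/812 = 7/58 = 0.12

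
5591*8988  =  50251908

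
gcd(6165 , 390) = 15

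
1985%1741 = 244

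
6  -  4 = 2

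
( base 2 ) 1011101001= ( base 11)618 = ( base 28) QH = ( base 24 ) 171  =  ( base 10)745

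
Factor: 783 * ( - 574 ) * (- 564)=2^3 * 3^4*7^1*29^1*41^1*47^1 = 253485288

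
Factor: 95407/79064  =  2^ ( - 3)*13^1*41^1*179^1*9883^(-1 ) 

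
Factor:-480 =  - 2^5 * 3^1*5^1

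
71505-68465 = 3040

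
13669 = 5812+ 7857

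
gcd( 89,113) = 1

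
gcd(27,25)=1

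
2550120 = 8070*316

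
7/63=1/9= 0.11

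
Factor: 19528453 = 7^1 * 47^1* 59357^1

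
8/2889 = 8/2889 = 0.00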